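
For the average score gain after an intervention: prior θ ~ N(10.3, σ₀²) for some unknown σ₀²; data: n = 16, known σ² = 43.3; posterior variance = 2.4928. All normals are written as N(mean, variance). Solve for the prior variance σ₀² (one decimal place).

For the Normal–Normal model with known σ², precisions add: τ_n = τ₀ + n/σ².
So 1/σ₀² = 1/2.4928 − 16/43.3 = 0.401155 − 0.369515 = 0.031640.
Hence σ₀² = 1/0.031640 ≈ 31.6.

σ₀² = 31.6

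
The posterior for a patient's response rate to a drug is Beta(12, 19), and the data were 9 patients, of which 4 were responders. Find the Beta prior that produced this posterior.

Beta(8, 14)

A Beta(a, b) prior with s successes and f failures in binomial data gives a Beta(a+s, b+f) posterior.
Subtract the data counts: 12−4=8, 19−5=14.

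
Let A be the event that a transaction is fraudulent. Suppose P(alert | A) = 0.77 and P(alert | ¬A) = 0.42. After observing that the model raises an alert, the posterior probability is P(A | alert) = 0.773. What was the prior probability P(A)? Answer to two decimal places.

In odds form, posterior odds = prior odds × likelihood ratio, so prior odds = posterior odds ÷ LR.
Posterior odds = 0.773/(1−0.773) = 3.4053. LR = 0.77/0.42 = 1.8333.
Prior odds = 3.4053/1.8333 = 1.8575, so P(A) = 1.8575/(1+1.8575) ≈ 0.65.

P(A) = 0.65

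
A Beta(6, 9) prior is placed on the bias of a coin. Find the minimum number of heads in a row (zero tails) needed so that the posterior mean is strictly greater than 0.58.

After k heads and 0 tails the posterior is Beta(6+k, 9), with mean (6+k)/(6+9+k).
Set (6+k)/(15+k) > 0.58 and solve: k > (0.58·15 − 6)/(1 − 0.58) = 6.429.
The smallest integer exceeding 6.429 is 7, and checking k=7: (13)/(22) = 0.5909 > 0.58.

k = 7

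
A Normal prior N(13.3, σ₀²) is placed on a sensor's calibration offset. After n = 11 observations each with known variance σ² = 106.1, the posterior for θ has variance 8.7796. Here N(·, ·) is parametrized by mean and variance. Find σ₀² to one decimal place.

σ₀² = 97.8

For the Normal–Normal model with known σ², precisions add: τ_n = τ₀ + n/σ².
So 1/σ₀² = 1/8.7796 − 11/106.1 = 0.113900 − 0.103676 = 0.010224.
Hence σ₀² = 1/0.010224 ≈ 97.8.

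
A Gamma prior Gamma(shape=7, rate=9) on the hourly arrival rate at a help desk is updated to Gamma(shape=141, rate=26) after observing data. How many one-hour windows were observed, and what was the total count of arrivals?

A Gamma(α, β) prior (rate parametrization) on a Poisson rate with n observations summing to S gives posterior Gamma(α+S, β+n).
Matching: Σxᵢ = 141 − 7 = 134 and n = 26 − 9 = 17.

n = 17 one-hour windows with total 134 arrivals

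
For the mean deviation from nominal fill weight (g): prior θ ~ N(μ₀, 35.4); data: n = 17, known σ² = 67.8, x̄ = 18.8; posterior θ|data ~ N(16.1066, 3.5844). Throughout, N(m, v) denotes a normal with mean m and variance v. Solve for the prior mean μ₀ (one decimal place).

μ₀ = -7.8

The posterior mean is a precision-weighted average: μ_n = (τ₀μ₀ + τ_data·x̄)/(τ₀+τ_data), with τ₀=1/σ₀² and τ_data=n/σ².
Here τ₀ = 1/35.4 = 0.028249 and τ_data = 17/67.8 = 0.250737, so τ_n = 0.278986.
Rearranging for μ₀: μ₀ = (μ_n·τ_n − τ_data·x̄)/τ₀ = (16.1066·0.278986 − 0.250737·18.8) / 0.028249 = -0.220340/0.028249 ≈ -7.8.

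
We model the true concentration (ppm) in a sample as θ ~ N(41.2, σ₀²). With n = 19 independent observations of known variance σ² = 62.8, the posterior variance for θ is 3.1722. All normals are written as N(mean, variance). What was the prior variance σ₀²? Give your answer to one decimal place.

σ₀² = 78.8

For the Normal–Normal model with known σ², precisions add: τ_n = τ₀ + n/σ².
So 1/σ₀² = 1/3.1722 − 19/62.8 = 0.315239 − 0.302548 = 0.012691.
Hence σ₀² = 1/0.012691 ≈ 78.8.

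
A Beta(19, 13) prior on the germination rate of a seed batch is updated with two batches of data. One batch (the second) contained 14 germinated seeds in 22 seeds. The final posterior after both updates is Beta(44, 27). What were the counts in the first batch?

Sequential conjugate updates are equivalent to a single update on the pooled data, so total successes = posterior α − prior α and total failures = posterior β − prior β.
Total across both batches: 44−19=25 germinated seeds, 27−13=14 non-germinating seeds.
Subtract the second batch: 25−14=11 germinated seeds and 14−8=6 non-germinating seeds.

11 germinated seeds and 6 non-germinating seeds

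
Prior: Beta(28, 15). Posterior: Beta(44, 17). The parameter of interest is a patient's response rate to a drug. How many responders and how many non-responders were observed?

16 responders and 2 non-responders

Beta is conjugate to the binomial likelihood: posterior = Beta(α+s, β+f).
Match parameters: s=44−28=16, f=17−15=2.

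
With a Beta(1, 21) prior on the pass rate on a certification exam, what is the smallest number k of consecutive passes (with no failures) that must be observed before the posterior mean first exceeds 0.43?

After k passes and 0 failures the posterior is Beta(1+k, 21), with mean (1+k)/(1+21+k).
Set (1+k)/(22+k) > 0.43 and solve: k > (0.43·22 − 1)/(1 − 0.43) = 14.842.
The smallest integer exceeding 14.842 is 15, and checking k=15: (16)/(37) = 0.4324 > 0.43.

k = 15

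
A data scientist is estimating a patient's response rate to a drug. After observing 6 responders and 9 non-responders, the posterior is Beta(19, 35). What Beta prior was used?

Beta(13, 26)

Under Beta–binomial conjugacy the posterior parameters are (α+s, β+f).
So α = 19 − 6 = 13 and β = 35 − 9 = 26.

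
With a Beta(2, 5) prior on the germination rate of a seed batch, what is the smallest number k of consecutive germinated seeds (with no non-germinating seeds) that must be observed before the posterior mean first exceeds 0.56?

k = 5

After k germinated seeds and 0 non-germinating seeds the posterior is Beta(2+k, 5), with mean (2+k)/(2+5+k).
Set (2+k)/(7+k) > 0.56 and solve: k > (0.56·7 − 2)/(1 − 0.56) = 4.364.
The smallest integer exceeding 4.364 is 5.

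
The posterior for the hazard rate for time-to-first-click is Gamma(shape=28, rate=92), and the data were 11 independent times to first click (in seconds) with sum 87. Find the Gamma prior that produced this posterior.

Gamma–exponential conjugacy: posterior shape = α + n, posterior rate = β + Σtᵢ.
So α = 28 − 11 = 17 and β = 92 − 87 = 5.

Gamma(shape=17, rate=5)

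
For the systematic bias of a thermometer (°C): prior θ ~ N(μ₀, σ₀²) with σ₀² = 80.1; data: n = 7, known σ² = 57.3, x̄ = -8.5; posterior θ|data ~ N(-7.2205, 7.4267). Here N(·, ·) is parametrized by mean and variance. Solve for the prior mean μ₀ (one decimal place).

μ₀ = 5.3

The posterior mean is a precision-weighted average: μ_n = (τ₀μ₀ + τ_data·x̄)/(τ₀+τ_data), with τ₀=1/σ₀² and τ_data=n/σ².
Here τ₀ = 1/80.1 = 0.012484 and τ_data = 7/57.3 = 0.122164, so τ_n = 0.134648.
Rearranging for μ₀: μ₀ = (μ_n·τ_n − τ_data·x̄)/τ₀ = (-7.2205·0.134648 − 0.122164·-8.5) / 0.012484 = 0.066168/0.012484 ≈ 5.3.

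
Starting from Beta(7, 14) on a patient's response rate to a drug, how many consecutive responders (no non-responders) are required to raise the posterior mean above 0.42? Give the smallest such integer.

After k responders and 0 non-responders the posterior is Beta(7+k, 14), with mean (7+k)/(7+14+k).
Set (7+k)/(21+k) > 0.42 and solve: k > (0.42·21 − 7)/(1 − 0.42) = 3.138.
The smallest integer exceeding 3.138 is 4, and checking k=4: (11)/(25) = 0.4400 > 0.42.

k = 4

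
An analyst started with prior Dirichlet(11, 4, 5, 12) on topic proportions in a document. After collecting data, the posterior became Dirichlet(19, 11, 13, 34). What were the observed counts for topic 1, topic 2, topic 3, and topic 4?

counts (8, 7, 8, 22)

For a Dirichlet(α) prior with multinomial counts c, the posterior is Dirichlet(α + c) componentwise.
Counts are posterior − prior componentwise: 19−11=8, 11−4=7, 13−5=8, 34−12=22.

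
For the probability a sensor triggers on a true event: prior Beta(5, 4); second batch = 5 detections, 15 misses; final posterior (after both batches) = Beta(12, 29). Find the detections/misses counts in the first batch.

2 detections and 10 misses

Sequential conjugate updates are equivalent to a single update on the pooled data, so total successes = posterior α − prior α and total failures = posterior β − prior β.
Total across both batches: 12−5=7 detections, 29−4=25 misses.
Subtract the second batch: 7−5=2 detections and 25−15=10 misses.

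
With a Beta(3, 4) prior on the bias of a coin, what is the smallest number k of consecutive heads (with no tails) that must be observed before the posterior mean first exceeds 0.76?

k = 10

After k heads and 0 tails the posterior is Beta(3+k, 4), with mean (3+k)/(3+4+k).
Set (3+k)/(7+k) > 0.76 and solve: k > (0.76·7 − 3)/(1 − 0.76) = 9.667.
The smallest integer exceeding 9.667 is 10.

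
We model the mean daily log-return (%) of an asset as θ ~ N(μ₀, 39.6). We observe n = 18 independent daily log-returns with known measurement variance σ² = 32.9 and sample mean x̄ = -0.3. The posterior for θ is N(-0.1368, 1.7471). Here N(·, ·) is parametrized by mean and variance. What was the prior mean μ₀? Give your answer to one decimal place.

With known observation variance, the Normal–Normal posterior has precision τ_n = τ₀ + n/σ² and mean μ_n = (τ₀μ₀ + (n/σ²)x̄)/τ_n.
Here τ₀ = 1/39.6 = 0.025253 and τ_data = 18/32.9 = 0.547112, so τ_n = 0.572365.
Rearranging for μ₀: μ₀ = (μ_n·τ_n − τ_data·x̄)/τ₀ = (-0.1368·0.572365 − 0.547112·-0.3) / 0.025253 = 0.085834/0.025253 ≈ 3.4.

μ₀ = 3.4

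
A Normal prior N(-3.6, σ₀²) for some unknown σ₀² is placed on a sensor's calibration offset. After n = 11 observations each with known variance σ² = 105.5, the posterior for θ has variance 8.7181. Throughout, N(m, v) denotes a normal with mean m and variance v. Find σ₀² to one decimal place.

Posterior precision equals prior precision plus data precision: 1/σ_n² = 1/σ₀² + n/σ².
So 1/σ₀² = 1/8.7181 − 11/105.5 = 0.114704 − 0.104265 = 0.010439.
Hence σ₀² = 1/0.010439 ≈ 95.8.

σ₀² = 95.8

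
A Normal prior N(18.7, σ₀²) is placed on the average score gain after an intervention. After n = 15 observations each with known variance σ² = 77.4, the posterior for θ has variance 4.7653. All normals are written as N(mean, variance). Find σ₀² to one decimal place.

For the Normal–Normal model with known σ², precisions add: τ_n = τ₀ + n/σ².
So 1/σ₀² = 1/4.7653 − 15/77.4 = 0.209850 − 0.193798 = 0.016052.
Hence σ₀² = 1/0.016052 ≈ 62.3.

σ₀² = 62.3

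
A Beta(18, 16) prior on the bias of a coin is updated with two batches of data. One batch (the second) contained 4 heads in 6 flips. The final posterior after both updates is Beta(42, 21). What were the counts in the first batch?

Because Beta–binomial updating is additive in the counts, the combined data contributed (α_post−α_prior, β_post−β_prior) successes and failures.
Total across both batches: 42−18=24 heads, 21−16=5 tails.
Subtract the second batch: 24−4=20 heads and 5−2=3 tails.

20 heads and 3 tails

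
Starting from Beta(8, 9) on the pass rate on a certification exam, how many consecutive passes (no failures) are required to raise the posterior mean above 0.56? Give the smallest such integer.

k = 4

After k passes and 0 failures the posterior is Beta(8+k, 9), with mean (8+k)/(8+9+k).
Set (8+k)/(17+k) > 0.56 and solve: k > (0.56·17 − 8)/(1 − 0.56) = 3.455.
The smallest integer exceeding 3.455 is 4, and checking k=4: (12)/(21) = 0.5714 > 0.56.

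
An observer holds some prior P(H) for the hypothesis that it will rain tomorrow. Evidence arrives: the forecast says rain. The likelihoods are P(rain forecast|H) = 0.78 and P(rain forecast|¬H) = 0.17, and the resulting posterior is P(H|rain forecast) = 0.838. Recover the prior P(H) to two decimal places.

P(H) = 0.53

In odds form, posterior odds = prior odds × likelihood ratio, so prior odds = posterior odds ÷ LR.
Posterior odds = 0.838/(1−0.838) = 5.1728. LR = 0.78/0.17 = 4.5882.
Prior odds = 5.1728/4.5882 = 1.1274, so P(H) = 1.1274/(1+1.1274) ≈ 0.53.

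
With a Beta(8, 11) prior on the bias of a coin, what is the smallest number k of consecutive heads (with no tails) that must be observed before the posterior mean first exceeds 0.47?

k = 2

After k heads and 0 tails the posterior is Beta(8+k, 11), with mean (8+k)/(8+11+k).
Set (8+k)/(19+k) > 0.47 and solve: k > (0.47·19 − 8)/(1 − 0.47) = 1.755.
The smallest integer exceeding 1.755 is 2, and checking k=2: (10)/(21) = 0.4762 > 0.47.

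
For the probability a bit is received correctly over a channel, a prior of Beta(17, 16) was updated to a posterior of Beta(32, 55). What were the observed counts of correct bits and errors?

Beta is conjugate to the binomial likelihood: posterior = Beta(a+s, b+f).
Match parameters: s=32−17=15, f=55−16=39.

15 correct bits and 39 errors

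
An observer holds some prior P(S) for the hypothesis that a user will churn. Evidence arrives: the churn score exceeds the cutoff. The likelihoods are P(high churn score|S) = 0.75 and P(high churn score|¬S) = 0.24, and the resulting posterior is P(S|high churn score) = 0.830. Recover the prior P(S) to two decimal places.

P(S) = 0.61

Bayes' rule in odds form gives O(S|E) = O(S)·[P(E|S)/P(E|¬S)], hence O(S) = O(S|E)/LR.
Posterior odds = 0.830/(1−0.830) = 4.8824. LR = 0.75/0.24 = 3.1250.
Prior odds = 4.8824/3.1250 = 1.5624, so P(S) = 1.5624/(1+1.5624) ≈ 0.61.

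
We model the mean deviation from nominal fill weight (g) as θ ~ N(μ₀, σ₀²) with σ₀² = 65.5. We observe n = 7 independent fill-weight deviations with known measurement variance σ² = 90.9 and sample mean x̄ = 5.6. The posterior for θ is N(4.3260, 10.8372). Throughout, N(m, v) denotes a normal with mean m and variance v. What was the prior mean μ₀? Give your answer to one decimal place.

The posterior mean is a precision-weighted average: μ_n = (τ₀μ₀ + τ_data·x̄)/(τ₀+τ_data), with τ₀=1/σ₀² and τ_data=n/σ².
Here τ₀ = 1/65.5 = 0.015267 and τ_data = 7/90.9 = 0.077008, so τ_n = 0.092275.
Rearranging for μ₀: μ₀ = (μ_n·τ_n − τ_data·x̄)/τ₀ = (4.3260·0.092275 − 0.077008·5.6) / 0.015267 = -0.032063/0.015267 ≈ -2.1.

μ₀ = -2.1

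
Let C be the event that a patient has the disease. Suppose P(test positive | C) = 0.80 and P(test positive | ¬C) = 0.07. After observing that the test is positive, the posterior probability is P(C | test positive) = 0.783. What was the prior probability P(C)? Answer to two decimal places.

P(C) = 0.24

Bayes' rule in odds form gives O(C|E) = O(C)·[P(E|C)/P(E|¬C)], hence O(C) = O(C|E)/LR.
Posterior odds = 0.783/(1−0.783) = 3.6083. LR = 0.80/0.07 = 11.4286.
Prior odds = 3.6083/11.4286 = 0.3157, so P(C) = 0.3157/(1+0.3157) ≈ 0.24.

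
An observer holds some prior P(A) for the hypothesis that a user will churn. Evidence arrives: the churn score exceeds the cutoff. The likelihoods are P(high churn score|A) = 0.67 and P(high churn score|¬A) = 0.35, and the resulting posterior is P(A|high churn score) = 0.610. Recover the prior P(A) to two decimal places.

Bayes' rule in odds form gives O(A|E) = O(A)·[P(E|A)/P(E|¬A)], hence O(A) = O(A|E)/LR.
Posterior odds = 0.610/(1−0.610) = 1.5641. LR = 0.67/0.35 = 1.9143.
Prior odds = 1.5641/1.9143 = 0.8171, so P(A) = 0.8171/(1+0.8171) ≈ 0.45.

P(A) = 0.45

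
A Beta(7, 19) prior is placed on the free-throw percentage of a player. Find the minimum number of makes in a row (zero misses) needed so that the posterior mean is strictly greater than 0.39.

After k makes and 0 misses the posterior is Beta(7+k, 19), with mean (7+k)/(7+19+k).
Set (7+k)/(26+k) > 0.39 and solve: k > (0.39·26 − 7)/(1 − 0.39) = 5.148.
The smallest integer exceeding 5.148 is 6, and checking k=6: (13)/(32) = 0.4062 > 0.39.

k = 6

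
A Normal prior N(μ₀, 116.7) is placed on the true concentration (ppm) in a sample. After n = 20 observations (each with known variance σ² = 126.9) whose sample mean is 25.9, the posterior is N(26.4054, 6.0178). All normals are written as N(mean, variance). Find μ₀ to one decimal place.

With known observation variance, the Normal–Normal posterior has precision τ_n = τ₀ + n/σ² and mean μ_n = (τ₀μ₀ + (n/σ²)x̄)/τ_n.
Here τ₀ = 1/116.7 = 0.008569 and τ_data = 20/126.9 = 0.157604, so τ_n = 0.166173.
Rearranging for μ₀: μ₀ = (μ_n·τ_n − τ_data·x̄)/τ₀ = (26.4054·0.166173 − 0.157604·25.9) / 0.008569 = 0.305921/0.008569 ≈ 35.7.

μ₀ = 35.7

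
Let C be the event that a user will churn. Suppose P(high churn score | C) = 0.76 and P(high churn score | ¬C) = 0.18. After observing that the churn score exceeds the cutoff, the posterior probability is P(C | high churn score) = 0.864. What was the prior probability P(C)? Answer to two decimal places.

P(C) = 0.60

In odds form, posterior odds = prior odds × likelihood ratio, so prior odds = posterior odds ÷ LR.
Posterior odds = 0.864/(1−0.864) = 6.3529. LR = 0.76/0.18 = 4.2222.
Prior odds = 6.3529/4.2222 = 1.5046, so P(C) = 1.5046/(1+1.5046) ≈ 0.60.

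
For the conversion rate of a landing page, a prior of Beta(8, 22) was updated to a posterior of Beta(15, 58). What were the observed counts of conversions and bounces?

7 conversions and 36 bounces

A Beta(α, β) prior with s successes and f failures in binomial data gives a Beta(α+s, β+f) posterior.
So s = 15 − 8 = 7 and f = 58 − 22 = 36.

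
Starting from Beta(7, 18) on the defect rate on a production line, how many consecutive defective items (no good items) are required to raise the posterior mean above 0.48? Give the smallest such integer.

After k defective items and 0 good items the posterior is Beta(7+k, 18), with mean (7+k)/(7+18+k).
Set (7+k)/(25+k) > 0.48 and solve: k > (0.48·25 − 7)/(1 − 0.48) = 9.615.
The smallest integer exceeding 9.615 is 10.

k = 10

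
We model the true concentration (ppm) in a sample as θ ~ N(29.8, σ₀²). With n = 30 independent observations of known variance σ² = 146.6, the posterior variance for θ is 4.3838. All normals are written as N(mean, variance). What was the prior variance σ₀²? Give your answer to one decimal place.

Posterior precision equals prior precision plus data precision: 1/σ_n² = 1/σ₀² + n/σ².
So 1/σ₀² = 1/4.3838 − 30/146.6 = 0.228113 − 0.204638 = 0.023475.
Hence σ₀² = 1/0.023475 ≈ 42.6.

σ₀² = 42.6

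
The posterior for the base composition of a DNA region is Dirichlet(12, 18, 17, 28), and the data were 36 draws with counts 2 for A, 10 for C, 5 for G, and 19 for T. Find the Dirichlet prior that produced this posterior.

For a Dirichlet(α) prior with multinomial counts c, the posterior is Dirichlet(α + c) componentwise.
Subtract each count from the matching posterior parameter: 12−2=10, 18−10=8, 17−5=12, 28−19=9.

Dirichlet(10, 8, 12, 9)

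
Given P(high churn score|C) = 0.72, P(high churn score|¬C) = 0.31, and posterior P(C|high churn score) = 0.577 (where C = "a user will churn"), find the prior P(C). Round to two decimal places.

In odds form, posterior odds = prior odds × likelihood ratio, so prior odds = posterior odds ÷ LR.
Posterior odds = 0.577/(1−0.577) = 1.3641. LR = 0.72/0.31 = 2.3226.
Prior odds = 1.3641/2.3226 = 0.5873, so P(C) = 0.5873/(1+0.5873) ≈ 0.37.

P(C) = 0.37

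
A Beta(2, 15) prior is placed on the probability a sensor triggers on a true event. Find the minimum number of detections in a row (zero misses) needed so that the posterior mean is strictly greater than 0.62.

k = 23

After k detections and 0 misses the posterior is Beta(2+k, 15), with mean (2+k)/(2+15+k).
Set (2+k)/(17+k) > 0.62 and solve: k > (0.62·17 − 2)/(1 − 0.62) = 22.474.
The smallest integer exceeding 22.474 is 23.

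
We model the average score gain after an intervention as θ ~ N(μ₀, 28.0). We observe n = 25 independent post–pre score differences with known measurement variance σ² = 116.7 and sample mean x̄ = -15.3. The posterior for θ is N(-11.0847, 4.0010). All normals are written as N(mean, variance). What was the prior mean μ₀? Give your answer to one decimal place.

The posterior mean is a precision-weighted average: μ_n = (τ₀μ₀ + τ_data·x̄)/(τ₀+τ_data), with τ₀=1/σ₀² and τ_data=n/σ².
Here τ₀ = 1/28.0 = 0.035714 and τ_data = 25/116.7 = 0.214225, so τ_n = 0.249939.
Rearranging for μ₀: μ₀ = (μ_n·τ_n − τ_data·x̄)/τ₀ = (-11.0847·0.249939 − 0.214225·-15.3) / 0.035714 = 0.507144/0.035714 ≈ 14.2.

μ₀ = 14.2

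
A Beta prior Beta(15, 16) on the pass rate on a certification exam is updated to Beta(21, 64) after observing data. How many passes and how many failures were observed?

Beta is conjugate to the binomial likelihood: posterior = Beta(α+s, β+f).
So s = 21 − 15 = 6 and f = 64 − 16 = 48.

6 passes and 48 failures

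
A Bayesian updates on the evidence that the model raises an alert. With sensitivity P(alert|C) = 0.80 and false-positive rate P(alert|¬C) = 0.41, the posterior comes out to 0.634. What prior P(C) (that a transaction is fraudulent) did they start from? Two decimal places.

In odds form, posterior odds = prior odds × likelihood ratio, so prior odds = posterior odds ÷ LR.
Posterior odds = 0.634/(1−0.634) = 1.7322. LR = 0.80/0.41 = 1.9512.
Prior odds = 1.7322/1.9512 = 0.8878, so P(C) = 0.8878/(1+0.8878) ≈ 0.47.

P(C) = 0.47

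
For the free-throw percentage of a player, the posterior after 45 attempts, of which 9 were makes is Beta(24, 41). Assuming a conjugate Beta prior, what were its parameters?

Under Beta–binomial conjugacy the posterior parameters are (α+s, β+f).
Subtract the data counts: 24−9=15, 41−36=5.

Beta(15, 5)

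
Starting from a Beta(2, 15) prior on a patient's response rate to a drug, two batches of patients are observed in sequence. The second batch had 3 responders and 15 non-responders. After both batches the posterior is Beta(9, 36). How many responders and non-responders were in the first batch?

4 responders and 6 non-responders

Sequential conjugate updates are equivalent to a single update on the pooled data, so total successes = posterior α − prior α and total failures = posterior β − prior β.
Total across both batches: 9−2=7 responders, 36−15=21 non-responders.
Subtract the second batch: 7−3=4 responders and 21−15=6 non-responders.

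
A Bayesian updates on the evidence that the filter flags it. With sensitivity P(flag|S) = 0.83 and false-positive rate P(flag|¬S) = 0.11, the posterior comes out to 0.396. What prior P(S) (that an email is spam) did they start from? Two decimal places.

Bayes' rule in odds form gives O(S|E) = O(S)·[P(E|S)/P(E|¬S)], hence O(S) = O(S|E)/LR.
Posterior odds = 0.396/(1−0.396) = 0.6556. LR = 0.83/0.11 = 7.5455.
Prior odds = 0.6556/7.5455 = 0.0869, so P(S) = 0.0869/(1+0.0869) ≈ 0.08.

P(S) = 0.08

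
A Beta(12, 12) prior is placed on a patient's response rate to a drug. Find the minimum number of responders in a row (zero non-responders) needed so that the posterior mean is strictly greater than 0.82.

After k responders and 0 non-responders the posterior is Beta(12+k, 12), with mean (12+k)/(12+12+k).
Set (12+k)/(24+k) > 0.82 and solve: k > (0.82·24 − 12)/(1 − 0.82) = 42.667.
The smallest integer exceeding 42.667 is 43.

k = 43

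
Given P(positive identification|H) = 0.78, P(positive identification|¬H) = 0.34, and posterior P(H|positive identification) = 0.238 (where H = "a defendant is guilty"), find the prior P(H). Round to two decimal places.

In odds form, posterior odds = prior odds × likelihood ratio, so prior odds = posterior odds ÷ LR.
Posterior odds = 0.238/(1−0.238) = 0.3123. LR = 0.78/0.34 = 2.2941.
Prior odds = 0.3123/2.2941 = 0.1361, so P(H) = 0.1361/(1+0.1361) ≈ 0.12.

P(H) = 0.12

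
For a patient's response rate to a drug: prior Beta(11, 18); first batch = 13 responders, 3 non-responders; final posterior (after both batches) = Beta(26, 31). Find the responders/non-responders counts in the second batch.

2 responders and 10 non-responders

Sequential conjugate updates are equivalent to a single update on the pooled data, so total successes = posterior α − prior α and total failures = posterior β − prior β.
Total across both batches: 26−11=15 responders, 31−18=13 non-responders.
Subtract the first batch: 15−13=2 responders and 13−3=10 non-responders.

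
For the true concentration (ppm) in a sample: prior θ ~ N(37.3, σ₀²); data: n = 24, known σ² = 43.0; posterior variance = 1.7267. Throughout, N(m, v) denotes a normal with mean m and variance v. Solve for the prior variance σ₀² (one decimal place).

σ₀² = 47.6

Posterior precision equals prior precision plus data precision: 1/σ_n² = 1/σ₀² + n/σ².
So 1/σ₀² = 1/1.7267 − 24/43.0 = 0.579139 − 0.558140 = 0.020999.
Hence σ₀² = 1/0.020999 ≈ 47.6.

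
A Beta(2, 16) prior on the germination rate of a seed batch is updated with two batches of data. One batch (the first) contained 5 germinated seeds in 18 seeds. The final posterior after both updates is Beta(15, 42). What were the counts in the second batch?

8 germinated seeds and 13 non-germinating seeds

Sequential conjugate updates are equivalent to a single update on the pooled data, so total successes = posterior α − prior α and total failures = posterior β − prior β.
Total across both batches: 15−2=13 germinated seeds, 42−16=26 non-germinating seeds.
Subtract the first batch: 13−5=8 germinated seeds and 26−13=13 non-germinating seeds.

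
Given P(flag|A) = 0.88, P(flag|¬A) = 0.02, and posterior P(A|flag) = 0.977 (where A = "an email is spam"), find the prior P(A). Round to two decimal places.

P(A) = 0.49

Bayes' rule in odds form gives O(A|E) = O(A)·[P(E|A)/P(E|¬A)], hence O(A) = O(A|E)/LR.
Posterior odds = 0.977/(1−0.977) = 42.4783. LR = 0.88/0.02 = 44.0000.
Prior odds = 42.4783/44.0000 = 0.9654, so P(A) = 0.9654/(1+0.9654) ≈ 0.49.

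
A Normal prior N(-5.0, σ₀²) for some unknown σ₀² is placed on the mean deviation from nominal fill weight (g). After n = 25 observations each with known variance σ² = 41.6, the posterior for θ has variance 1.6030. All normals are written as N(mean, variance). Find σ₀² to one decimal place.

σ₀² = 43.7

For the Normal–Normal model with known σ², precisions add: τ_n = τ₀ + n/σ².
So 1/σ₀² = 1/1.6030 − 25/41.6 = 0.623830 − 0.600962 = 0.022868.
Hence σ₀² = 1/0.022868 ≈ 43.7.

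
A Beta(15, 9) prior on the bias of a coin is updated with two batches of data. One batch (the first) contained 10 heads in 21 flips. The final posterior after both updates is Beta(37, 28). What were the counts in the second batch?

Because Beta–binomial updating is additive in the counts, the combined data contributed (α_post−α_prior, β_post−β_prior) successes and failures.
Total across both batches: 37−15=22 heads, 28−9=19 tails.
Subtract the first batch: 22−10=12 heads and 19−11=8 tails.

12 heads and 8 tails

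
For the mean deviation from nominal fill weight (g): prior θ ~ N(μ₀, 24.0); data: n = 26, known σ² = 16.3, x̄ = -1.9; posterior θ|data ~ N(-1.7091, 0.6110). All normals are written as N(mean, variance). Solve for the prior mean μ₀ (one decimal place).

μ₀ = 5.6

The posterior mean is a precision-weighted average: μ_n = (τ₀μ₀ + τ_data·x̄)/(τ₀+τ_data), with τ₀=1/σ₀² and τ_data=n/σ².
Here τ₀ = 1/24.0 = 0.041667 and τ_data = 26/16.3 = 1.595092, so τ_n = 1.636759.
Rearranging for μ₀: μ₀ = (μ_n·τ_n − τ_data·x̄)/τ₀ = (-1.7091·1.636759 − 1.595092·-1.9) / 0.041667 = 0.233290/0.041667 ≈ 5.6.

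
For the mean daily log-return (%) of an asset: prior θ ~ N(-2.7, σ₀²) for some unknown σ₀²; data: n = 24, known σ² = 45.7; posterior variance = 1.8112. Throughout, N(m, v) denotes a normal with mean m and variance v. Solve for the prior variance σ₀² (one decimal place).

For the Normal–Normal model with known σ², precisions add: τ_n = τ₀ + n/σ².
So 1/σ₀² = 1/1.8112 − 24/45.7 = 0.552120 − 0.525164 = 0.026956.
Hence σ₀² = 1/0.026956 ≈ 37.1.

σ₀² = 37.1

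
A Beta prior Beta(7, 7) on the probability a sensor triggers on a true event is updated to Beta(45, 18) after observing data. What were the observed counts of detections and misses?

Under Beta–binomial conjugacy the posterior parameters are (α+s, β+f).
Match parameters: s=45−7=38, f=18−7=11.

38 detections and 11 misses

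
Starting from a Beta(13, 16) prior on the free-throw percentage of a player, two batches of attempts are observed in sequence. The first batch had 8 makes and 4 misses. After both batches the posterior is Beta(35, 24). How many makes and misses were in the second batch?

Because Beta–binomial updating is additive in the counts, the combined data contributed (α_post−α_prior, β_post−β_prior) successes and failures.
Total across both batches: 35−13=22 makes, 24−16=8 misses.
Subtract the first batch: 22−8=14 makes and 8−4=4 misses.

14 makes and 4 misses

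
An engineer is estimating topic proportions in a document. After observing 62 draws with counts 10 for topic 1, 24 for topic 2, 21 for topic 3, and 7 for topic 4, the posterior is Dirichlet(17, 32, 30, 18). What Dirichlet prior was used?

Dirichlet(7, 8, 9, 11)

For a Dirichlet(α) prior with multinomial counts c, the posterior is Dirichlet(α + c) componentwise.
Subtract each count from the matching posterior parameter: 17−10=7, 32−24=8, 30−21=9, 18−7=11.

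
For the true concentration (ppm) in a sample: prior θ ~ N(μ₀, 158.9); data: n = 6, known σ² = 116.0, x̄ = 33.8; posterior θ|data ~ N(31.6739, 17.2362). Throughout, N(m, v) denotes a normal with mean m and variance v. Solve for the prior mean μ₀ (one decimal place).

μ₀ = 14.2

The posterior mean is a precision-weighted average: μ_n = (τ₀μ₀ + τ_data·x̄)/(τ₀+τ_data), with τ₀=1/σ₀² and τ_data=n/σ².
Here τ₀ = 1/158.9 = 0.006293 and τ_data = 6/116.0 = 0.051724, so τ_n = 0.058017.
Rearranging for μ₀: μ₀ = (μ_n·τ_n − τ_data·x̄)/τ₀ = (31.6739·0.058017 − 0.051724·33.8) / 0.006293 = 0.089353/0.006293 ≈ 14.2.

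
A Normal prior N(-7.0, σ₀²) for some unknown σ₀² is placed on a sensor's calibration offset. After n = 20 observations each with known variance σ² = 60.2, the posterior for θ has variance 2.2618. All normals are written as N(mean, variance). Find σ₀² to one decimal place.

Posterior precision equals prior precision plus data precision: 1/σ_n² = 1/σ₀² + n/σ².
So 1/σ₀² = 1/2.2618 − 20/60.2 = 0.442126 − 0.332226 = 0.109900.
Hence σ₀² = 1/0.109900 ≈ 9.1.

σ₀² = 9.1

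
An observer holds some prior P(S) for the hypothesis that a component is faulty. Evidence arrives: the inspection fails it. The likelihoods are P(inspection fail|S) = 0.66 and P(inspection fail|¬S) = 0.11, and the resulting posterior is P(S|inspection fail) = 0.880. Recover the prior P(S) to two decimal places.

In odds form, posterior odds = prior odds × likelihood ratio, so prior odds = posterior odds ÷ LR.
Posterior odds = 0.880/(1−0.880) = 7.3333. LR = 0.66/0.11 = 6.0000.
Prior odds = 7.3333/6.0000 = 1.2222, so P(S) = 1.2222/(1+1.2222) ≈ 0.55.

P(S) = 0.55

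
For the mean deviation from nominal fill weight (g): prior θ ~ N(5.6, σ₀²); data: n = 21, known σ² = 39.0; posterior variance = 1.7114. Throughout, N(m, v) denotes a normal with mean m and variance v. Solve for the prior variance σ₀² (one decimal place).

σ₀² = 21.8

Posterior precision equals prior precision plus data precision: 1/σ_n² = 1/σ₀² + n/σ².
So 1/σ₀² = 1/1.7114 − 21/39.0 = 0.584317 − 0.538462 = 0.045855.
Hence σ₀² = 1/0.045855 ≈ 21.8.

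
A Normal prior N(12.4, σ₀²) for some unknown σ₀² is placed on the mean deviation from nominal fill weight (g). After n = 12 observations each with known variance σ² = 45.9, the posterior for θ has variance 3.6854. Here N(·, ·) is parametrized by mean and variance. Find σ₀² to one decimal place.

σ₀² = 101.0

Posterior precision equals prior precision plus data precision: 1/σ_n² = 1/σ₀² + n/σ².
So 1/σ₀² = 1/3.6854 − 12/45.9 = 0.271341 − 0.261438 = 0.009903.
Hence σ₀² = 1/0.009903 ≈ 101.0.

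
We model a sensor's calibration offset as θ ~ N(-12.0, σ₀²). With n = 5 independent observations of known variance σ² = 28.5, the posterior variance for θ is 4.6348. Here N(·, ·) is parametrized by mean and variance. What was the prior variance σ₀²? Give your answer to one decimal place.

σ₀² = 24.8

For the Normal–Normal model with known σ², precisions add: τ_n = τ₀ + n/σ².
So 1/σ₀² = 1/4.6348 − 5/28.5 = 0.215759 − 0.175439 = 0.040320.
Hence σ₀² = 1/0.040320 ≈ 24.8.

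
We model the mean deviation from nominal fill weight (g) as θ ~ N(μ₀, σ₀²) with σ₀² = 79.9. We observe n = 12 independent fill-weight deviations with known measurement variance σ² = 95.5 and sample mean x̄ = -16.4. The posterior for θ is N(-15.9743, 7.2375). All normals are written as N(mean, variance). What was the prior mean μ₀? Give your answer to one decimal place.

With known observation variance, the Normal–Normal posterior has precision τ_n = τ₀ + n/σ² and mean μ_n = (τ₀μ₀ + (n/σ²)x̄)/τ_n.
Here τ₀ = 1/79.9 = 0.012516 and τ_data = 12/95.5 = 0.125654, so τ_n = 0.138170.
Rearranging for μ₀: μ₀ = (μ_n·τ_n − τ_data·x̄)/τ₀ = (-15.9743·0.138170 − 0.125654·-16.4) / 0.012516 = -0.146443/0.012516 ≈ -11.7.

μ₀ = -11.7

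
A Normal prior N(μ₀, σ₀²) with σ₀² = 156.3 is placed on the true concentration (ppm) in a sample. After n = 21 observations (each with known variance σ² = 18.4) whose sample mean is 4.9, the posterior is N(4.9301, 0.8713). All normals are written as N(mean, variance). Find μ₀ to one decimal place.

With known observation variance, the Normal–Normal posterior has precision τ_n = τ₀ + n/σ² and mean μ_n = (τ₀μ₀ + (n/σ²)x̄)/τ_n.
Here τ₀ = 1/156.3 = 0.006398 and τ_data = 21/18.4 = 1.141304, so τ_n = 1.147702.
Rearranging for μ₀: μ₀ = (μ_n·τ_n − τ_data·x̄)/τ₀ = (4.9301·1.147702 − 1.141304·4.9) / 0.006398 = 0.065896/0.006398 ≈ 10.3.

μ₀ = 10.3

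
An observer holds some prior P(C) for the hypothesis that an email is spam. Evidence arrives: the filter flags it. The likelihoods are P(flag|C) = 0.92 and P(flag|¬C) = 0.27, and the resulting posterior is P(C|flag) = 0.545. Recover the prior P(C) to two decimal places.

P(C) = 0.26

Bayes' rule in odds form gives O(C|E) = O(C)·[P(E|C)/P(E|¬C)], hence O(C) = O(C|E)/LR.
Posterior odds = 0.545/(1−0.545) = 1.1978. LR = 0.92/0.27 = 3.4074.
Prior odds = 1.1978/3.4074 = 0.3515, so P(C) = 0.3515/(1+0.3515) ≈ 0.26.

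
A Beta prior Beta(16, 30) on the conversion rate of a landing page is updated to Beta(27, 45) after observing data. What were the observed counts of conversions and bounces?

11 conversions and 15 bounces

Under Beta–binomial conjugacy the posterior parameters are (α+s, β+f).
So s = 27 − 16 = 11 and f = 45 − 30 = 15.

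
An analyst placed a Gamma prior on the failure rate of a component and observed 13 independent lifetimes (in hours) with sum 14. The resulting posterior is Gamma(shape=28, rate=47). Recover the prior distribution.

Gamma(shape=15, rate=33)

Gamma–exponential conjugacy: posterior shape = α + n, posterior rate = β + Σtᵢ.
So α = 28 − 13 = 15 and β = 47 − 14 = 33.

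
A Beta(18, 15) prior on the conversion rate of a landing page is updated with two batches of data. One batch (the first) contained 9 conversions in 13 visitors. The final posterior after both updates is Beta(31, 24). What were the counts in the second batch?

4 conversions and 5 bounces

Because Beta–binomial updating is additive in the counts, the combined data contributed (α_post−α_prior, β_post−β_prior) successes and failures.
Total across both batches: 31−18=13 conversions, 24−15=9 bounces.
Subtract the first batch: 13−9=4 conversions and 9−4=5 bounces.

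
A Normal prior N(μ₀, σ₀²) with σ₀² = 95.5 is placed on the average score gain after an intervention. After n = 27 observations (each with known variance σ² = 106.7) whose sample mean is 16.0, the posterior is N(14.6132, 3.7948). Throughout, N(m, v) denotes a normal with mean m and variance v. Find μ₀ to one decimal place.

The posterior mean is a precision-weighted average: μ_n = (τ₀μ₀ + τ_data·x̄)/(τ₀+τ_data), with τ₀=1/σ₀² and τ_data=n/σ².
Here τ₀ = 1/95.5 = 0.010471 and τ_data = 27/106.7 = 0.253046, so τ_n = 0.263517.
Rearranging for μ₀: μ₀ = (μ_n·τ_n − τ_data·x̄)/τ₀ = (14.6132·0.263517 − 0.253046·16.0) / 0.010471 = -0.197909/0.010471 ≈ -18.9.

μ₀ = -18.9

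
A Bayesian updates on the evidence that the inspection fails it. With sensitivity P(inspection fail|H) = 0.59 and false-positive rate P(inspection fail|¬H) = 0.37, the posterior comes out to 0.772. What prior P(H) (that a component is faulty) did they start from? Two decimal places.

P(H) = 0.68

Bayes' rule in odds form gives O(H|E) = O(H)·[P(E|H)/P(E|¬H)], hence O(H) = O(H|E)/LR.
Posterior odds = 0.772/(1−0.772) = 3.3860. LR = 0.59/0.37 = 1.5946.
Prior odds = 3.3860/1.5946 = 2.1234, so P(H) = 2.1234/(1+2.1234) ≈ 0.68.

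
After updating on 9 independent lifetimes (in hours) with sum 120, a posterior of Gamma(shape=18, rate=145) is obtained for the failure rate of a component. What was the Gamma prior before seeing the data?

For an exponential likelihood with a Gamma(α, β) prior on the rate, n observations with total T give posterior Gamma(α+n, β+T).
So α = 18 − 9 = 9 and β = 145 − 120 = 25.

Gamma(shape=9, rate=25)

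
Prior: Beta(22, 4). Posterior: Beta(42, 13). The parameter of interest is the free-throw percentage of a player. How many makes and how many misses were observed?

20 makes and 9 misses

A Beta(α, β) prior with s successes and f failures in binomial data gives a Beta(α+s, β+f) posterior.
Match parameters: s=42−22=20, f=13−4=9.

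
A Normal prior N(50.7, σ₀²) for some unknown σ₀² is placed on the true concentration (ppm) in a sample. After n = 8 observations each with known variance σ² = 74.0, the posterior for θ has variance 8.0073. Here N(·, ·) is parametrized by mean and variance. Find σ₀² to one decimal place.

Posterior precision equals prior precision plus data precision: 1/σ_n² = 1/σ₀² + n/σ².
So 1/σ₀² = 1/8.0073 − 8/74.0 = 0.124886 − 0.108108 = 0.016778.
Hence σ₀² = 1/0.016778 ≈ 59.6.

σ₀² = 59.6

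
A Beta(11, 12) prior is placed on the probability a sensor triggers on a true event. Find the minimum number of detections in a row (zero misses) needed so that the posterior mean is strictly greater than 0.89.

k = 87

After k detections and 0 misses the posterior is Beta(11+k, 12), with mean (11+k)/(11+12+k).
Set (11+k)/(23+k) > 0.89 and solve: k > (0.89·23 − 11)/(1 − 0.89) = 86.091.
The smallest integer exceeding 86.091 is 87.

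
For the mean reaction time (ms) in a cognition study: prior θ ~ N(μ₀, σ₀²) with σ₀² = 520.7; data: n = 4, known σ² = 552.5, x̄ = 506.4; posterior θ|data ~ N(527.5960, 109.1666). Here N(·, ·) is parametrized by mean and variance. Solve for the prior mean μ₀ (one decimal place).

μ₀ = 607.5

The posterior mean is a precision-weighted average: μ_n = (τ₀μ₀ + τ_data·x̄)/(τ₀+τ_data), with τ₀=1/σ₀² and τ_data=n/σ².
Here τ₀ = 1/520.7 = 0.001920 and τ_data = 4/552.5 = 0.007240, so τ_n = 0.009160.
Rearranging for μ₀: μ₀ = (μ_n·τ_n − τ_data·x̄)/τ₀ = (527.5960·0.009160 − 0.007240·506.4) / 0.001920 = 1.166443/0.001920 ≈ 607.5.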